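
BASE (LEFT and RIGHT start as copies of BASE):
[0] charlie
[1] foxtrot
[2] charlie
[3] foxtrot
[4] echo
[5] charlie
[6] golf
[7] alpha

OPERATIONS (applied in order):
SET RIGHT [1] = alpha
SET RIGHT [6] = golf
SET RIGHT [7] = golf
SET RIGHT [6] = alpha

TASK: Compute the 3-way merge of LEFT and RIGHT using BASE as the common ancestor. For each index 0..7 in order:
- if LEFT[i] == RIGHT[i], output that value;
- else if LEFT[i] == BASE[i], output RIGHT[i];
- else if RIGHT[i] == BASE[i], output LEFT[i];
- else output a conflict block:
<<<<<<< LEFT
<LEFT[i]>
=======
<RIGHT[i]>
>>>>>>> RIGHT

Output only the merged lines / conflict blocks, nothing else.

Answer: charlie
alpha
charlie
foxtrot
echo
charlie
alpha
golf

Derivation:
Final LEFT:  [charlie, foxtrot, charlie, foxtrot, echo, charlie, golf, alpha]
Final RIGHT: [charlie, alpha, charlie, foxtrot, echo, charlie, alpha, golf]
i=0: L=charlie R=charlie -> agree -> charlie
i=1: L=foxtrot=BASE, R=alpha -> take RIGHT -> alpha
i=2: L=charlie R=charlie -> agree -> charlie
i=3: L=foxtrot R=foxtrot -> agree -> foxtrot
i=4: L=echo R=echo -> agree -> echo
i=5: L=charlie R=charlie -> agree -> charlie
i=6: L=golf=BASE, R=alpha -> take RIGHT -> alpha
i=7: L=alpha=BASE, R=golf -> take RIGHT -> golf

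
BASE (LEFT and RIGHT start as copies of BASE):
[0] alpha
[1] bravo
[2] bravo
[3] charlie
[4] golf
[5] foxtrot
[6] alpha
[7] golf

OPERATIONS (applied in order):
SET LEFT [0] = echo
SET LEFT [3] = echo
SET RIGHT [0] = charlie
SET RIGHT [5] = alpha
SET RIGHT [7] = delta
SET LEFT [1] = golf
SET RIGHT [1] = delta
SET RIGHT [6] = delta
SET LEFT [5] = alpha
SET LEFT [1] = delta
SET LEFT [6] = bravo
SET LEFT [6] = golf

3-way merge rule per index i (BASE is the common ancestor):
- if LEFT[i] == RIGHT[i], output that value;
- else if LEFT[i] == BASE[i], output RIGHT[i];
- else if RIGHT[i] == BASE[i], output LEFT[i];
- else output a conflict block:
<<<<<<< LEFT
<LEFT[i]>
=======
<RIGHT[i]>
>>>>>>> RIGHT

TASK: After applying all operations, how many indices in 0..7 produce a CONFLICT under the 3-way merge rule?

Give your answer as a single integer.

Answer: 2

Derivation:
Final LEFT:  [echo, delta, bravo, echo, golf, alpha, golf, golf]
Final RIGHT: [charlie, delta, bravo, charlie, golf, alpha, delta, delta]
i=0: BASE=alpha L=echo R=charlie all differ -> CONFLICT
i=1: L=delta R=delta -> agree -> delta
i=2: L=bravo R=bravo -> agree -> bravo
i=3: L=echo, R=charlie=BASE -> take LEFT -> echo
i=4: L=golf R=golf -> agree -> golf
i=5: L=alpha R=alpha -> agree -> alpha
i=6: BASE=alpha L=golf R=delta all differ -> CONFLICT
i=7: L=golf=BASE, R=delta -> take RIGHT -> delta
Conflict count: 2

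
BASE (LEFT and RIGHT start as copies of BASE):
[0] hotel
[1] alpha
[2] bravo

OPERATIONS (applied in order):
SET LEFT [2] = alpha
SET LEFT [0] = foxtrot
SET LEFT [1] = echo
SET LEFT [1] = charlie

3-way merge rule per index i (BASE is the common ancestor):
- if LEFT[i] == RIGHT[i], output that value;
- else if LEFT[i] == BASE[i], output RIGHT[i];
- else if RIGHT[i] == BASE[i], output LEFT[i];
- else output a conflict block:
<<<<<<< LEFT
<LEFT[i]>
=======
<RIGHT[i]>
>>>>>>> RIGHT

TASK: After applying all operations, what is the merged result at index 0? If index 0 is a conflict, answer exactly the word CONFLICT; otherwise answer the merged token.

Final LEFT:  [foxtrot, charlie, alpha]
Final RIGHT: [hotel, alpha, bravo]
i=0: L=foxtrot, R=hotel=BASE -> take LEFT -> foxtrot
i=1: L=charlie, R=alpha=BASE -> take LEFT -> charlie
i=2: L=alpha, R=bravo=BASE -> take LEFT -> alpha
Index 0 -> foxtrot

Answer: foxtrot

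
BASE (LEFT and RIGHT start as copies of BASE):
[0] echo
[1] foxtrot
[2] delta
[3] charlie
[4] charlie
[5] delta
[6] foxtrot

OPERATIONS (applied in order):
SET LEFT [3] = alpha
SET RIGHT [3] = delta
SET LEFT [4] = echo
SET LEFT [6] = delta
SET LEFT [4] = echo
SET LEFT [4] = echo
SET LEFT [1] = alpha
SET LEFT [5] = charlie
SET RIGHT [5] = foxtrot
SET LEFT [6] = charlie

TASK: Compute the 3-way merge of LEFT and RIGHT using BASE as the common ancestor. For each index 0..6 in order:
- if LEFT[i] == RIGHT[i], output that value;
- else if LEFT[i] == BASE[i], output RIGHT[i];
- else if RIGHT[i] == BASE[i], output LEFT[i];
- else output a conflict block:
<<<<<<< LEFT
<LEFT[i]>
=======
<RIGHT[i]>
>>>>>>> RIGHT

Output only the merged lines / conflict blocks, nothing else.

Answer: echo
alpha
delta
<<<<<<< LEFT
alpha
=======
delta
>>>>>>> RIGHT
echo
<<<<<<< LEFT
charlie
=======
foxtrot
>>>>>>> RIGHT
charlie

Derivation:
Final LEFT:  [echo, alpha, delta, alpha, echo, charlie, charlie]
Final RIGHT: [echo, foxtrot, delta, delta, charlie, foxtrot, foxtrot]
i=0: L=echo R=echo -> agree -> echo
i=1: L=alpha, R=foxtrot=BASE -> take LEFT -> alpha
i=2: L=delta R=delta -> agree -> delta
i=3: BASE=charlie L=alpha R=delta all differ -> CONFLICT
i=4: L=echo, R=charlie=BASE -> take LEFT -> echo
i=5: BASE=delta L=charlie R=foxtrot all differ -> CONFLICT
i=6: L=charlie, R=foxtrot=BASE -> take LEFT -> charlie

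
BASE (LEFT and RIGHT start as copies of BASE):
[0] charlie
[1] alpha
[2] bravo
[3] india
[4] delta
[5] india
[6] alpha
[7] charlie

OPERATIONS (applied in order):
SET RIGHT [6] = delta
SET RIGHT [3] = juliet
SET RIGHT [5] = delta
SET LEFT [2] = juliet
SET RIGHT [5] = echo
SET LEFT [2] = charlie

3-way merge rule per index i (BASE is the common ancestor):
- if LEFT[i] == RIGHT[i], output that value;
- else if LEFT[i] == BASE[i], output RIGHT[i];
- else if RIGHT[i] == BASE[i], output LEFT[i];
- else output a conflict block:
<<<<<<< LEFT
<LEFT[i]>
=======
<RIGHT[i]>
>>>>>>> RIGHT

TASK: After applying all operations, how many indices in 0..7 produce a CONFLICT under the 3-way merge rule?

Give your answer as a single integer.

Answer: 0

Derivation:
Final LEFT:  [charlie, alpha, charlie, india, delta, india, alpha, charlie]
Final RIGHT: [charlie, alpha, bravo, juliet, delta, echo, delta, charlie]
i=0: L=charlie R=charlie -> agree -> charlie
i=1: L=alpha R=alpha -> agree -> alpha
i=2: L=charlie, R=bravo=BASE -> take LEFT -> charlie
i=3: L=india=BASE, R=juliet -> take RIGHT -> juliet
i=4: L=delta R=delta -> agree -> delta
i=5: L=india=BASE, R=echo -> take RIGHT -> echo
i=6: L=alpha=BASE, R=delta -> take RIGHT -> delta
i=7: L=charlie R=charlie -> agree -> charlie
Conflict count: 0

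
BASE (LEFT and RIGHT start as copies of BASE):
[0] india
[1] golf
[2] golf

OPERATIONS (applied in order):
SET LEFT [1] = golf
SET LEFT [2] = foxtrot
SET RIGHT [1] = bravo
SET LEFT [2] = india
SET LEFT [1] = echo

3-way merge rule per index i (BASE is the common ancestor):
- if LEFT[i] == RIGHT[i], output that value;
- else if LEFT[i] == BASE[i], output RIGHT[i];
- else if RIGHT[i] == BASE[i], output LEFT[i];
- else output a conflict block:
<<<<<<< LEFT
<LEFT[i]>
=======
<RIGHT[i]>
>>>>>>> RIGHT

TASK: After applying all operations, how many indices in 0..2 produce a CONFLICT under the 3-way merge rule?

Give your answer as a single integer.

Answer: 1

Derivation:
Final LEFT:  [india, echo, india]
Final RIGHT: [india, bravo, golf]
i=0: L=india R=india -> agree -> india
i=1: BASE=golf L=echo R=bravo all differ -> CONFLICT
i=2: L=india, R=golf=BASE -> take LEFT -> india
Conflict count: 1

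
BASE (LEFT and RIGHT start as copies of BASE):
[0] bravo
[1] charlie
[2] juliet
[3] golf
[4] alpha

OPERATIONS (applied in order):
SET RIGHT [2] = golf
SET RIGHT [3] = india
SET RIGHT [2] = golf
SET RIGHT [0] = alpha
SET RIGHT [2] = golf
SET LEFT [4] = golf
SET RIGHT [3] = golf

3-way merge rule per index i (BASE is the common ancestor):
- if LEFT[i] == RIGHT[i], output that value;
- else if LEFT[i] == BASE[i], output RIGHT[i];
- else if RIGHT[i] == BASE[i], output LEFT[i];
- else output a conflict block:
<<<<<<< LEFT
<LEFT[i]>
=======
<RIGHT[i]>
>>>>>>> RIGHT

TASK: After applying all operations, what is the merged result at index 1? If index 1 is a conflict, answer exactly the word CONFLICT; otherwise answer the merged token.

Answer: charlie

Derivation:
Final LEFT:  [bravo, charlie, juliet, golf, golf]
Final RIGHT: [alpha, charlie, golf, golf, alpha]
i=0: L=bravo=BASE, R=alpha -> take RIGHT -> alpha
i=1: L=charlie R=charlie -> agree -> charlie
i=2: L=juliet=BASE, R=golf -> take RIGHT -> golf
i=3: L=golf R=golf -> agree -> golf
i=4: L=golf, R=alpha=BASE -> take LEFT -> golf
Index 1 -> charlie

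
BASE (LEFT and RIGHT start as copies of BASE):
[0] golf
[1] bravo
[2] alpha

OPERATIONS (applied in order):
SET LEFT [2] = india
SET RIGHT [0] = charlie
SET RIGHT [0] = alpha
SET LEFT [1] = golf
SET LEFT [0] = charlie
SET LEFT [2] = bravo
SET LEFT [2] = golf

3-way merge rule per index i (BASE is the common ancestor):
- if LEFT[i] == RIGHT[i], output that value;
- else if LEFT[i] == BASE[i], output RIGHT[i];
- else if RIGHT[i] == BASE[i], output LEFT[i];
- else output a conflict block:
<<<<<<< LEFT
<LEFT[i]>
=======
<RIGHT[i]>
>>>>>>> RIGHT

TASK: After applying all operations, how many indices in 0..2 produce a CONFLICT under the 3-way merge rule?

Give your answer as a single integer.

Answer: 1

Derivation:
Final LEFT:  [charlie, golf, golf]
Final RIGHT: [alpha, bravo, alpha]
i=0: BASE=golf L=charlie R=alpha all differ -> CONFLICT
i=1: L=golf, R=bravo=BASE -> take LEFT -> golf
i=2: L=golf, R=alpha=BASE -> take LEFT -> golf
Conflict count: 1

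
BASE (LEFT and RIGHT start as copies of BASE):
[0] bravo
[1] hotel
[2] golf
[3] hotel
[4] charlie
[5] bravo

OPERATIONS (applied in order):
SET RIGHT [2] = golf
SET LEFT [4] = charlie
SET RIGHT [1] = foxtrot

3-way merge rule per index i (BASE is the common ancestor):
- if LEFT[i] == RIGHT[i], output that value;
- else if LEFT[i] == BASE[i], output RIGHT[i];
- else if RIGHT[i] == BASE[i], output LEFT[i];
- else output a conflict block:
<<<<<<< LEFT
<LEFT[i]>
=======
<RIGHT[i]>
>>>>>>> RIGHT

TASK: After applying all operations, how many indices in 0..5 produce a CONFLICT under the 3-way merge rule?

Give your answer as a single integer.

Answer: 0

Derivation:
Final LEFT:  [bravo, hotel, golf, hotel, charlie, bravo]
Final RIGHT: [bravo, foxtrot, golf, hotel, charlie, bravo]
i=0: L=bravo R=bravo -> agree -> bravo
i=1: L=hotel=BASE, R=foxtrot -> take RIGHT -> foxtrot
i=2: L=golf R=golf -> agree -> golf
i=3: L=hotel R=hotel -> agree -> hotel
i=4: L=charlie R=charlie -> agree -> charlie
i=5: L=bravo R=bravo -> agree -> bravo
Conflict count: 0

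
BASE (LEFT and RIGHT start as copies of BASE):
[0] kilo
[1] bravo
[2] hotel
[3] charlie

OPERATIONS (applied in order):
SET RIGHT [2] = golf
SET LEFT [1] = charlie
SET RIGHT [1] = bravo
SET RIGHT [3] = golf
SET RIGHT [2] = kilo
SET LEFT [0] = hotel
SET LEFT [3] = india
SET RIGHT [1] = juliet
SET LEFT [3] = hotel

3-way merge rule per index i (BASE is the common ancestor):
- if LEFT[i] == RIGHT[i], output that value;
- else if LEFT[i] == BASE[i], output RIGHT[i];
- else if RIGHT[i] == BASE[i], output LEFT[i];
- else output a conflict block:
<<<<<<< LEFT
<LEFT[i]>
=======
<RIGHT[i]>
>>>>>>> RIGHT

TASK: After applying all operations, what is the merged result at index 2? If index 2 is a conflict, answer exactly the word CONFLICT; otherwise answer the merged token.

Answer: kilo

Derivation:
Final LEFT:  [hotel, charlie, hotel, hotel]
Final RIGHT: [kilo, juliet, kilo, golf]
i=0: L=hotel, R=kilo=BASE -> take LEFT -> hotel
i=1: BASE=bravo L=charlie R=juliet all differ -> CONFLICT
i=2: L=hotel=BASE, R=kilo -> take RIGHT -> kilo
i=3: BASE=charlie L=hotel R=golf all differ -> CONFLICT
Index 2 -> kilo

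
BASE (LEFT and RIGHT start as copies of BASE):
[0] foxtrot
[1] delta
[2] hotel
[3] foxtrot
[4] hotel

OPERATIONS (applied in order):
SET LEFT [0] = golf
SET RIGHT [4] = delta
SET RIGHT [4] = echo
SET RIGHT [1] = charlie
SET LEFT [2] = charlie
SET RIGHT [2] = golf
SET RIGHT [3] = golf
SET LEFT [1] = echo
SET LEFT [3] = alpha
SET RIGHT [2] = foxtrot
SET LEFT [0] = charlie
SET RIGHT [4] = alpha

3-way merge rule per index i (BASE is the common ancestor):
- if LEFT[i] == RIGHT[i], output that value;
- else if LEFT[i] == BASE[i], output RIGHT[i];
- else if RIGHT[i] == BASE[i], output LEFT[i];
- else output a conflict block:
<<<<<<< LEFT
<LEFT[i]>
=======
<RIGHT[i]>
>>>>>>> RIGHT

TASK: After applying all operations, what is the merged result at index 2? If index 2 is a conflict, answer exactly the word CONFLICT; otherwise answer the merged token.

Answer: CONFLICT

Derivation:
Final LEFT:  [charlie, echo, charlie, alpha, hotel]
Final RIGHT: [foxtrot, charlie, foxtrot, golf, alpha]
i=0: L=charlie, R=foxtrot=BASE -> take LEFT -> charlie
i=1: BASE=delta L=echo R=charlie all differ -> CONFLICT
i=2: BASE=hotel L=charlie R=foxtrot all differ -> CONFLICT
i=3: BASE=foxtrot L=alpha R=golf all differ -> CONFLICT
i=4: L=hotel=BASE, R=alpha -> take RIGHT -> alpha
Index 2 -> CONFLICT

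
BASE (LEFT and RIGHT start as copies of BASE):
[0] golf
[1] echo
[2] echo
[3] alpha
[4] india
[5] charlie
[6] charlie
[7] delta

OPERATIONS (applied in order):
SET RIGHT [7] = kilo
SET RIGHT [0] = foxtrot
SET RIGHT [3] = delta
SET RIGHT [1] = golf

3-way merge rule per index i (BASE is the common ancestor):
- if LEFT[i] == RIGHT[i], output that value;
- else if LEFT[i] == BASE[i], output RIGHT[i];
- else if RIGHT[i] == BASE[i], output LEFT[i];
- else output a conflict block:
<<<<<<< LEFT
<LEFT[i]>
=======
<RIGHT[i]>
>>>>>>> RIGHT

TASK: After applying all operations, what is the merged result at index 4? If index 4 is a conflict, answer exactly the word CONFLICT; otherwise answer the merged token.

Answer: india

Derivation:
Final LEFT:  [golf, echo, echo, alpha, india, charlie, charlie, delta]
Final RIGHT: [foxtrot, golf, echo, delta, india, charlie, charlie, kilo]
i=0: L=golf=BASE, R=foxtrot -> take RIGHT -> foxtrot
i=1: L=echo=BASE, R=golf -> take RIGHT -> golf
i=2: L=echo R=echo -> agree -> echo
i=3: L=alpha=BASE, R=delta -> take RIGHT -> delta
i=4: L=india R=india -> agree -> india
i=5: L=charlie R=charlie -> agree -> charlie
i=6: L=charlie R=charlie -> agree -> charlie
i=7: L=delta=BASE, R=kilo -> take RIGHT -> kilo
Index 4 -> india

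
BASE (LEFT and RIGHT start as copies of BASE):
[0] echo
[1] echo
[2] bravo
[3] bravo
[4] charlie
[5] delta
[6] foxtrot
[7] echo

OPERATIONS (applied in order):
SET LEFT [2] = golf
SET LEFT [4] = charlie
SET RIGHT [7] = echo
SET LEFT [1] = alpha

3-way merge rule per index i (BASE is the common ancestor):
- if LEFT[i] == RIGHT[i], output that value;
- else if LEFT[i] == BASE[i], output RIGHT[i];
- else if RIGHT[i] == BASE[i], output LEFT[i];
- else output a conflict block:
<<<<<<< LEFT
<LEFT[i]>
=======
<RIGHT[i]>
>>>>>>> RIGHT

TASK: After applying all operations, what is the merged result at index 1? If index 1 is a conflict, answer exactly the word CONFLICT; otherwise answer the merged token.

Answer: alpha

Derivation:
Final LEFT:  [echo, alpha, golf, bravo, charlie, delta, foxtrot, echo]
Final RIGHT: [echo, echo, bravo, bravo, charlie, delta, foxtrot, echo]
i=0: L=echo R=echo -> agree -> echo
i=1: L=alpha, R=echo=BASE -> take LEFT -> alpha
i=2: L=golf, R=bravo=BASE -> take LEFT -> golf
i=3: L=bravo R=bravo -> agree -> bravo
i=4: L=charlie R=charlie -> agree -> charlie
i=5: L=delta R=delta -> agree -> delta
i=6: L=foxtrot R=foxtrot -> agree -> foxtrot
i=7: L=echo R=echo -> agree -> echo
Index 1 -> alpha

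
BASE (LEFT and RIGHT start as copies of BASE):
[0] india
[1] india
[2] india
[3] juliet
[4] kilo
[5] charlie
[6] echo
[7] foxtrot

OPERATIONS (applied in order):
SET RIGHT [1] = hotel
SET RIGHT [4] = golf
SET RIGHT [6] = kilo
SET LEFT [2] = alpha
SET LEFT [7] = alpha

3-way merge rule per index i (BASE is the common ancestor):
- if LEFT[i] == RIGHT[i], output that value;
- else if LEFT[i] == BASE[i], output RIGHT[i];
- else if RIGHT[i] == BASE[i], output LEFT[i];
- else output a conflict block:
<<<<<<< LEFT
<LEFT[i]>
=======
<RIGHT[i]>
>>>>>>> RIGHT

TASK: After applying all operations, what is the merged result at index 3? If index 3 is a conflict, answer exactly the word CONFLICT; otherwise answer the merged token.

Answer: juliet

Derivation:
Final LEFT:  [india, india, alpha, juliet, kilo, charlie, echo, alpha]
Final RIGHT: [india, hotel, india, juliet, golf, charlie, kilo, foxtrot]
i=0: L=india R=india -> agree -> india
i=1: L=india=BASE, R=hotel -> take RIGHT -> hotel
i=2: L=alpha, R=india=BASE -> take LEFT -> alpha
i=3: L=juliet R=juliet -> agree -> juliet
i=4: L=kilo=BASE, R=golf -> take RIGHT -> golf
i=5: L=charlie R=charlie -> agree -> charlie
i=6: L=echo=BASE, R=kilo -> take RIGHT -> kilo
i=7: L=alpha, R=foxtrot=BASE -> take LEFT -> alpha
Index 3 -> juliet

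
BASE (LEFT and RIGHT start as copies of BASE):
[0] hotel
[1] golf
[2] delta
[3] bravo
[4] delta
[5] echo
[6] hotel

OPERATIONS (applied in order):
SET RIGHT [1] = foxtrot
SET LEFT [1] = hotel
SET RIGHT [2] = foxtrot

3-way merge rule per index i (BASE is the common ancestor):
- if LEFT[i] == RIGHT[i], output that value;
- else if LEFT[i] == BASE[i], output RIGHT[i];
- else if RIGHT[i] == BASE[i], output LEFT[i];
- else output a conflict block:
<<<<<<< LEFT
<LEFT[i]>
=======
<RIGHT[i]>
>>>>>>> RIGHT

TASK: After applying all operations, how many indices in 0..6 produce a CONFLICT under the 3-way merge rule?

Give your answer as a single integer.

Final LEFT:  [hotel, hotel, delta, bravo, delta, echo, hotel]
Final RIGHT: [hotel, foxtrot, foxtrot, bravo, delta, echo, hotel]
i=0: L=hotel R=hotel -> agree -> hotel
i=1: BASE=golf L=hotel R=foxtrot all differ -> CONFLICT
i=2: L=delta=BASE, R=foxtrot -> take RIGHT -> foxtrot
i=3: L=bravo R=bravo -> agree -> bravo
i=4: L=delta R=delta -> agree -> delta
i=5: L=echo R=echo -> agree -> echo
i=6: L=hotel R=hotel -> agree -> hotel
Conflict count: 1

Answer: 1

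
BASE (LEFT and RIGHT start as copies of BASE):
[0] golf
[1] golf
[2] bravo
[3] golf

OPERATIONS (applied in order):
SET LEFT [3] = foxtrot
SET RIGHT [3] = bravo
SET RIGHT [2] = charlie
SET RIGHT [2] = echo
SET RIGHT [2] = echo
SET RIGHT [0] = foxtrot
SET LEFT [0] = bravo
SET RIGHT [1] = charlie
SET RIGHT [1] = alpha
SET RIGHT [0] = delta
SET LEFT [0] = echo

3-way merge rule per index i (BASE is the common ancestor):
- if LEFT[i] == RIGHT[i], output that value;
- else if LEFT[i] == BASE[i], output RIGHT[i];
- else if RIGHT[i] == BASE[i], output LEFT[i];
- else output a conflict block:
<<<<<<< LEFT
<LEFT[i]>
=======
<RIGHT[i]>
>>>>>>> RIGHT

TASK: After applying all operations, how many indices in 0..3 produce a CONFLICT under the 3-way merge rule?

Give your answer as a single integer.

Answer: 2

Derivation:
Final LEFT:  [echo, golf, bravo, foxtrot]
Final RIGHT: [delta, alpha, echo, bravo]
i=0: BASE=golf L=echo R=delta all differ -> CONFLICT
i=1: L=golf=BASE, R=alpha -> take RIGHT -> alpha
i=2: L=bravo=BASE, R=echo -> take RIGHT -> echo
i=3: BASE=golf L=foxtrot R=bravo all differ -> CONFLICT
Conflict count: 2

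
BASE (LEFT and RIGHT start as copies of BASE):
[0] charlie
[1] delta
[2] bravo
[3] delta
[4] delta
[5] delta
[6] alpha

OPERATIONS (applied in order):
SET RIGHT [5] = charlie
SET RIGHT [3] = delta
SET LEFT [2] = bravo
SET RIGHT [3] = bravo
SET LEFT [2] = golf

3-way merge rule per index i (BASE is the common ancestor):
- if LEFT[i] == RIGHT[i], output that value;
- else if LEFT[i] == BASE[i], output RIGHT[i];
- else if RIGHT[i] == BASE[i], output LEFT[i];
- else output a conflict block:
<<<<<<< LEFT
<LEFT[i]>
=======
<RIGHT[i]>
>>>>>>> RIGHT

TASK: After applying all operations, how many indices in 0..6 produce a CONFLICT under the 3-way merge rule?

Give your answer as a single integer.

Final LEFT:  [charlie, delta, golf, delta, delta, delta, alpha]
Final RIGHT: [charlie, delta, bravo, bravo, delta, charlie, alpha]
i=0: L=charlie R=charlie -> agree -> charlie
i=1: L=delta R=delta -> agree -> delta
i=2: L=golf, R=bravo=BASE -> take LEFT -> golf
i=3: L=delta=BASE, R=bravo -> take RIGHT -> bravo
i=4: L=delta R=delta -> agree -> delta
i=5: L=delta=BASE, R=charlie -> take RIGHT -> charlie
i=6: L=alpha R=alpha -> agree -> alpha
Conflict count: 0

Answer: 0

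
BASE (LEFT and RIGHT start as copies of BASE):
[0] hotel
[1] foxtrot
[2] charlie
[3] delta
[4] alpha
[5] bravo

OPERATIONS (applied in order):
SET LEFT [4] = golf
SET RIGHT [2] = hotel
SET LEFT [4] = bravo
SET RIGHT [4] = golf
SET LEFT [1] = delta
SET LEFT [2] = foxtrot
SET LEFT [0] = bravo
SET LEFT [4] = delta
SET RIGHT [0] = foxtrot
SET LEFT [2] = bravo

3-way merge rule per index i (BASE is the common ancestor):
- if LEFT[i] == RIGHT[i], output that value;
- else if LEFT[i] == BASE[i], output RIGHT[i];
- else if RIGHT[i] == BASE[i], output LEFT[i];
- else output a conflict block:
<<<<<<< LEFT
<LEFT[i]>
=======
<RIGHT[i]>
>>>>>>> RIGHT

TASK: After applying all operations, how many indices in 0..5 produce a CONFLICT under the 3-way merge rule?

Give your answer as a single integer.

Answer: 3

Derivation:
Final LEFT:  [bravo, delta, bravo, delta, delta, bravo]
Final RIGHT: [foxtrot, foxtrot, hotel, delta, golf, bravo]
i=0: BASE=hotel L=bravo R=foxtrot all differ -> CONFLICT
i=1: L=delta, R=foxtrot=BASE -> take LEFT -> delta
i=2: BASE=charlie L=bravo R=hotel all differ -> CONFLICT
i=3: L=delta R=delta -> agree -> delta
i=4: BASE=alpha L=delta R=golf all differ -> CONFLICT
i=5: L=bravo R=bravo -> agree -> bravo
Conflict count: 3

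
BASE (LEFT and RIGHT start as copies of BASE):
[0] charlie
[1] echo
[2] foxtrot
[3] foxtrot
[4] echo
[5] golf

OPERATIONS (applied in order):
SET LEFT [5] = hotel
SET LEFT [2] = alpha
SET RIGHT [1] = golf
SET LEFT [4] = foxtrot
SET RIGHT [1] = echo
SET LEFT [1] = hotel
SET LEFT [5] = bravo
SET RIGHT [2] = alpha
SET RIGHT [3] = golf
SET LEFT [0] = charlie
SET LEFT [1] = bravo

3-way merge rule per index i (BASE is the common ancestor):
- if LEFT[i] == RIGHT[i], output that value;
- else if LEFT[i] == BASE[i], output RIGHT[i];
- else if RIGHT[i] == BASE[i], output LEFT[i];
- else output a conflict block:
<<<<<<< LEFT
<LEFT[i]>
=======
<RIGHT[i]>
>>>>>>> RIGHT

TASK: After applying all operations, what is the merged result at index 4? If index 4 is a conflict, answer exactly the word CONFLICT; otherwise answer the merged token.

Final LEFT:  [charlie, bravo, alpha, foxtrot, foxtrot, bravo]
Final RIGHT: [charlie, echo, alpha, golf, echo, golf]
i=0: L=charlie R=charlie -> agree -> charlie
i=1: L=bravo, R=echo=BASE -> take LEFT -> bravo
i=2: L=alpha R=alpha -> agree -> alpha
i=3: L=foxtrot=BASE, R=golf -> take RIGHT -> golf
i=4: L=foxtrot, R=echo=BASE -> take LEFT -> foxtrot
i=5: L=bravo, R=golf=BASE -> take LEFT -> bravo
Index 4 -> foxtrot

Answer: foxtrot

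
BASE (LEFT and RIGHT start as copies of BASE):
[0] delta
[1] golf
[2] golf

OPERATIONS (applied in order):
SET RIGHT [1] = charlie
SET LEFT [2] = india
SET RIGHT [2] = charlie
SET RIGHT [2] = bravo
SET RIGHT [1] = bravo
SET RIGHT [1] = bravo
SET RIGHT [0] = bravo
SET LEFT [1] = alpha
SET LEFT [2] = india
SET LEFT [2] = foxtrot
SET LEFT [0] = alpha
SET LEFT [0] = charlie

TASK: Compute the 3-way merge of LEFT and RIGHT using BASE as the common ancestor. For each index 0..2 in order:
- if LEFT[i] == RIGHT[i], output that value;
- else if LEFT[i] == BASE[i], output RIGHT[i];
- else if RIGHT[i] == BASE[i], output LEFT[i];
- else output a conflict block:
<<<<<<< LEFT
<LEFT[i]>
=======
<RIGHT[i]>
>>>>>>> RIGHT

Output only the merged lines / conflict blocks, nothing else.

Final LEFT:  [charlie, alpha, foxtrot]
Final RIGHT: [bravo, bravo, bravo]
i=0: BASE=delta L=charlie R=bravo all differ -> CONFLICT
i=1: BASE=golf L=alpha R=bravo all differ -> CONFLICT
i=2: BASE=golf L=foxtrot R=bravo all differ -> CONFLICT

Answer: <<<<<<< LEFT
charlie
=======
bravo
>>>>>>> RIGHT
<<<<<<< LEFT
alpha
=======
bravo
>>>>>>> RIGHT
<<<<<<< LEFT
foxtrot
=======
bravo
>>>>>>> RIGHT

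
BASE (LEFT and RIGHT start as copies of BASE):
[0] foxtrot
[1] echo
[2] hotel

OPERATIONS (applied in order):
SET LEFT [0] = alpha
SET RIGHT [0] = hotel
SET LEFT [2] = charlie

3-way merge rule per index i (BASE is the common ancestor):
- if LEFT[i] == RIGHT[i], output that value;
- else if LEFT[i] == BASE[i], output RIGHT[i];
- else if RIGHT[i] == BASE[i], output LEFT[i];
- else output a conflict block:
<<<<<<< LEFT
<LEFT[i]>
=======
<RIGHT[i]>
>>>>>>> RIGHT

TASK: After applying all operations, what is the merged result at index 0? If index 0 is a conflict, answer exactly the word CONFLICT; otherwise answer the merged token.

Final LEFT:  [alpha, echo, charlie]
Final RIGHT: [hotel, echo, hotel]
i=0: BASE=foxtrot L=alpha R=hotel all differ -> CONFLICT
i=1: L=echo R=echo -> agree -> echo
i=2: L=charlie, R=hotel=BASE -> take LEFT -> charlie
Index 0 -> CONFLICT

Answer: CONFLICT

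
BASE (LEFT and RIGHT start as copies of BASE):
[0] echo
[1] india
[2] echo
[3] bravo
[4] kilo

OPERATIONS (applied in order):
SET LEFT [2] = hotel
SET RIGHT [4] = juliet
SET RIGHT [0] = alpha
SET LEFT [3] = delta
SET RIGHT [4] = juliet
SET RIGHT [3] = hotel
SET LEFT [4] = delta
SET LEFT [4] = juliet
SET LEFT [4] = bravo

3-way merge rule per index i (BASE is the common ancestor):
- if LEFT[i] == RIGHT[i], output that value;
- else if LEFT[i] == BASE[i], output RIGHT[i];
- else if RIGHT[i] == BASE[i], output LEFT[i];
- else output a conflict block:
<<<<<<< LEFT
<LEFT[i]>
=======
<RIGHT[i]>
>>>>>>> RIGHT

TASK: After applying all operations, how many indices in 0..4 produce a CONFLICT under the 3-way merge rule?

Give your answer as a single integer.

Answer: 2

Derivation:
Final LEFT:  [echo, india, hotel, delta, bravo]
Final RIGHT: [alpha, india, echo, hotel, juliet]
i=0: L=echo=BASE, R=alpha -> take RIGHT -> alpha
i=1: L=india R=india -> agree -> india
i=2: L=hotel, R=echo=BASE -> take LEFT -> hotel
i=3: BASE=bravo L=delta R=hotel all differ -> CONFLICT
i=4: BASE=kilo L=bravo R=juliet all differ -> CONFLICT
Conflict count: 2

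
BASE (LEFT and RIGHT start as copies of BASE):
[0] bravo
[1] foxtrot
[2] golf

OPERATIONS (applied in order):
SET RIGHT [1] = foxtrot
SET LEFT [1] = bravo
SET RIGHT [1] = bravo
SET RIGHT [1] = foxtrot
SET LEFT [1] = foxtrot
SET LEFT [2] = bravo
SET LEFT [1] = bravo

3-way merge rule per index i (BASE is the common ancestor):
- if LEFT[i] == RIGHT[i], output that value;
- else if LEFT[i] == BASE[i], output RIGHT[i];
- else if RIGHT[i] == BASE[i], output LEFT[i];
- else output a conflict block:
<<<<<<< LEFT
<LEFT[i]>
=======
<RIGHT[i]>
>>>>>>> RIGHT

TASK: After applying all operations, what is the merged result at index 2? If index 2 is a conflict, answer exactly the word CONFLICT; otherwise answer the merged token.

Answer: bravo

Derivation:
Final LEFT:  [bravo, bravo, bravo]
Final RIGHT: [bravo, foxtrot, golf]
i=0: L=bravo R=bravo -> agree -> bravo
i=1: L=bravo, R=foxtrot=BASE -> take LEFT -> bravo
i=2: L=bravo, R=golf=BASE -> take LEFT -> bravo
Index 2 -> bravo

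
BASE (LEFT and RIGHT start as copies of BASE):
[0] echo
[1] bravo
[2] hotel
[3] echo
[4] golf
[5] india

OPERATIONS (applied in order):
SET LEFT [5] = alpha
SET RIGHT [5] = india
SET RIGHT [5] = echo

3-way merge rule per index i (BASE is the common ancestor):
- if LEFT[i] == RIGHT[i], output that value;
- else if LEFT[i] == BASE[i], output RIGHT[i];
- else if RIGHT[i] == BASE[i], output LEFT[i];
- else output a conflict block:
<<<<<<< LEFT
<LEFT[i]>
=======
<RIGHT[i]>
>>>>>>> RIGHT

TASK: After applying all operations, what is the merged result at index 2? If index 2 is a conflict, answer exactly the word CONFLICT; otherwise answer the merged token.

Answer: hotel

Derivation:
Final LEFT:  [echo, bravo, hotel, echo, golf, alpha]
Final RIGHT: [echo, bravo, hotel, echo, golf, echo]
i=0: L=echo R=echo -> agree -> echo
i=1: L=bravo R=bravo -> agree -> bravo
i=2: L=hotel R=hotel -> agree -> hotel
i=3: L=echo R=echo -> agree -> echo
i=4: L=golf R=golf -> agree -> golf
i=5: BASE=india L=alpha R=echo all differ -> CONFLICT
Index 2 -> hotel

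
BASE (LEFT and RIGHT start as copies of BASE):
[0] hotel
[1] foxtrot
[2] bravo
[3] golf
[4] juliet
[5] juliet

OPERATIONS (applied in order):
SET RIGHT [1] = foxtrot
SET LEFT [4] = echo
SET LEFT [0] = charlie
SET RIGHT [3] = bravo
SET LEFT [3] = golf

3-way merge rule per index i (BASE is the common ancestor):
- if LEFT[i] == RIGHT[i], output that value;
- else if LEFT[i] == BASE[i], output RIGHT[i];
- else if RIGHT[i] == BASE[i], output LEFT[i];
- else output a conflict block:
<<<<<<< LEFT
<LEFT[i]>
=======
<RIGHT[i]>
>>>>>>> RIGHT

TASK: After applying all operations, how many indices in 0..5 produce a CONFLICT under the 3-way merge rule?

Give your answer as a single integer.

Final LEFT:  [charlie, foxtrot, bravo, golf, echo, juliet]
Final RIGHT: [hotel, foxtrot, bravo, bravo, juliet, juliet]
i=0: L=charlie, R=hotel=BASE -> take LEFT -> charlie
i=1: L=foxtrot R=foxtrot -> agree -> foxtrot
i=2: L=bravo R=bravo -> agree -> bravo
i=3: L=golf=BASE, R=bravo -> take RIGHT -> bravo
i=4: L=echo, R=juliet=BASE -> take LEFT -> echo
i=5: L=juliet R=juliet -> agree -> juliet
Conflict count: 0

Answer: 0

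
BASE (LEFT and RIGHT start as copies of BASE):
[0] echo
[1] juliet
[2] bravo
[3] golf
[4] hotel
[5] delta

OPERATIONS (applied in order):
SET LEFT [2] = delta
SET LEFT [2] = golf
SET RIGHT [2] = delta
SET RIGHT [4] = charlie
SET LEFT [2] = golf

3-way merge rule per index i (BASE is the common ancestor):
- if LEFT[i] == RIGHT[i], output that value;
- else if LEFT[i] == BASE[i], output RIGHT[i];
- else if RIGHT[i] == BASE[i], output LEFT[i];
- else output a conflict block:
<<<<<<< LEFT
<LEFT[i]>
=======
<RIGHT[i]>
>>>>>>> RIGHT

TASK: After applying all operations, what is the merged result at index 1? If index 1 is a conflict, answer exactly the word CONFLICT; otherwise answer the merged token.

Answer: juliet

Derivation:
Final LEFT:  [echo, juliet, golf, golf, hotel, delta]
Final RIGHT: [echo, juliet, delta, golf, charlie, delta]
i=0: L=echo R=echo -> agree -> echo
i=1: L=juliet R=juliet -> agree -> juliet
i=2: BASE=bravo L=golf R=delta all differ -> CONFLICT
i=3: L=golf R=golf -> agree -> golf
i=4: L=hotel=BASE, R=charlie -> take RIGHT -> charlie
i=5: L=delta R=delta -> agree -> delta
Index 1 -> juliet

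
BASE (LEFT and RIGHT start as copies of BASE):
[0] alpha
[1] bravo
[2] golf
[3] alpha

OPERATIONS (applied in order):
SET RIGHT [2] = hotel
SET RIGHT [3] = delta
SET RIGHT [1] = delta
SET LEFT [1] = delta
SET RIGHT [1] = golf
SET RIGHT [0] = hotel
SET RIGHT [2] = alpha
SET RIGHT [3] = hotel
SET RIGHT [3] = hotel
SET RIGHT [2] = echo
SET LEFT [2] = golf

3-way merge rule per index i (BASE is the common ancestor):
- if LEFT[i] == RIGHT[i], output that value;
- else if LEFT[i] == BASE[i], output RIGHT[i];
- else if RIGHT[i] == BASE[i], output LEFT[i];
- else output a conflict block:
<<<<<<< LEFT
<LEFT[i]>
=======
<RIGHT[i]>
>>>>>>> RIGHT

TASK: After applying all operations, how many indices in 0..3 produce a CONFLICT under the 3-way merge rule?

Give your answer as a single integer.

Answer: 1

Derivation:
Final LEFT:  [alpha, delta, golf, alpha]
Final RIGHT: [hotel, golf, echo, hotel]
i=0: L=alpha=BASE, R=hotel -> take RIGHT -> hotel
i=1: BASE=bravo L=delta R=golf all differ -> CONFLICT
i=2: L=golf=BASE, R=echo -> take RIGHT -> echo
i=3: L=alpha=BASE, R=hotel -> take RIGHT -> hotel
Conflict count: 1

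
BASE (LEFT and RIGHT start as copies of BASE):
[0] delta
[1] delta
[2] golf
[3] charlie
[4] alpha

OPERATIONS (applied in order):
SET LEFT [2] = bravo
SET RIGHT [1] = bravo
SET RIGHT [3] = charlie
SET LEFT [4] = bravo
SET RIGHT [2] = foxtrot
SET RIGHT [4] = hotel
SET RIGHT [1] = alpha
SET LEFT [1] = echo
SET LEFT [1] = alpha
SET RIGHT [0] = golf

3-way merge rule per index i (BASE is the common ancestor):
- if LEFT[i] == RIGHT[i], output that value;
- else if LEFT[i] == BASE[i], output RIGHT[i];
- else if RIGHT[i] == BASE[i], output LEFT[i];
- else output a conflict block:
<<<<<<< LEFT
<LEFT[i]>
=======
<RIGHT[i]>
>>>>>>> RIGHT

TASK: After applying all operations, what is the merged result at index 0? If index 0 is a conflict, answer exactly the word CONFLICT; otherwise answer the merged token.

Final LEFT:  [delta, alpha, bravo, charlie, bravo]
Final RIGHT: [golf, alpha, foxtrot, charlie, hotel]
i=0: L=delta=BASE, R=golf -> take RIGHT -> golf
i=1: L=alpha R=alpha -> agree -> alpha
i=2: BASE=golf L=bravo R=foxtrot all differ -> CONFLICT
i=3: L=charlie R=charlie -> agree -> charlie
i=4: BASE=alpha L=bravo R=hotel all differ -> CONFLICT
Index 0 -> golf

Answer: golf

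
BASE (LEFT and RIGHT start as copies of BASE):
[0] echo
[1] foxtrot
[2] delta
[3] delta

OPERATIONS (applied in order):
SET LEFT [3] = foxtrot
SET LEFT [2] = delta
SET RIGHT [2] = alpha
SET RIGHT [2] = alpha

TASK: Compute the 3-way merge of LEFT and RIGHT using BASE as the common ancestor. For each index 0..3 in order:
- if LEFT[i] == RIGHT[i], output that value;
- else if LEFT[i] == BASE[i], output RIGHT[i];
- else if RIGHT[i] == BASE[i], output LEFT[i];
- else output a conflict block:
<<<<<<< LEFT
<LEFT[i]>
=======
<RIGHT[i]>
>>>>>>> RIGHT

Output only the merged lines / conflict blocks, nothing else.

Answer: echo
foxtrot
alpha
foxtrot

Derivation:
Final LEFT:  [echo, foxtrot, delta, foxtrot]
Final RIGHT: [echo, foxtrot, alpha, delta]
i=0: L=echo R=echo -> agree -> echo
i=1: L=foxtrot R=foxtrot -> agree -> foxtrot
i=2: L=delta=BASE, R=alpha -> take RIGHT -> alpha
i=3: L=foxtrot, R=delta=BASE -> take LEFT -> foxtrot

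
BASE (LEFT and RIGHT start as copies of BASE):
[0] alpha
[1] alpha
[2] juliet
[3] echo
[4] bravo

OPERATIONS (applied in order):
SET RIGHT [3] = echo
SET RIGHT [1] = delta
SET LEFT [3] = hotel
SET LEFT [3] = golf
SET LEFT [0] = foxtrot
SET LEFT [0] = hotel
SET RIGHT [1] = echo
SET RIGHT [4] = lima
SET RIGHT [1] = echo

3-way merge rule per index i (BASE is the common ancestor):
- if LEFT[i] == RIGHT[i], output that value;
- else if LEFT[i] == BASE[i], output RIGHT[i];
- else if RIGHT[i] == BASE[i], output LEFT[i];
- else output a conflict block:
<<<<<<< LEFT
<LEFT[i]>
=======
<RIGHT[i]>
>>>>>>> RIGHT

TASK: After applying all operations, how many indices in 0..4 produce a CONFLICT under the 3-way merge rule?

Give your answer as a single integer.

Answer: 0

Derivation:
Final LEFT:  [hotel, alpha, juliet, golf, bravo]
Final RIGHT: [alpha, echo, juliet, echo, lima]
i=0: L=hotel, R=alpha=BASE -> take LEFT -> hotel
i=1: L=alpha=BASE, R=echo -> take RIGHT -> echo
i=2: L=juliet R=juliet -> agree -> juliet
i=3: L=golf, R=echo=BASE -> take LEFT -> golf
i=4: L=bravo=BASE, R=lima -> take RIGHT -> lima
Conflict count: 0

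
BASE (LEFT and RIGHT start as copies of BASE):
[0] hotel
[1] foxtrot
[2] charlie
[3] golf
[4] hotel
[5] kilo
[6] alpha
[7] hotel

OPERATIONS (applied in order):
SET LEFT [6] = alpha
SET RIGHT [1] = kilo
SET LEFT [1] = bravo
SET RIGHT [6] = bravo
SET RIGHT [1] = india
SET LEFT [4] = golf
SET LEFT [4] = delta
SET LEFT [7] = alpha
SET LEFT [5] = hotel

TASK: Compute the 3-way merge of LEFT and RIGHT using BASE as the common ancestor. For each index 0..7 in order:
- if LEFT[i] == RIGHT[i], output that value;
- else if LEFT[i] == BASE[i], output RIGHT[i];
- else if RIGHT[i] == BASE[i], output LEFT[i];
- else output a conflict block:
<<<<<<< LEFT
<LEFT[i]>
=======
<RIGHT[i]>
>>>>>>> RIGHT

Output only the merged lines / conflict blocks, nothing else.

Answer: hotel
<<<<<<< LEFT
bravo
=======
india
>>>>>>> RIGHT
charlie
golf
delta
hotel
bravo
alpha

Derivation:
Final LEFT:  [hotel, bravo, charlie, golf, delta, hotel, alpha, alpha]
Final RIGHT: [hotel, india, charlie, golf, hotel, kilo, bravo, hotel]
i=0: L=hotel R=hotel -> agree -> hotel
i=1: BASE=foxtrot L=bravo R=india all differ -> CONFLICT
i=2: L=charlie R=charlie -> agree -> charlie
i=3: L=golf R=golf -> agree -> golf
i=4: L=delta, R=hotel=BASE -> take LEFT -> delta
i=5: L=hotel, R=kilo=BASE -> take LEFT -> hotel
i=6: L=alpha=BASE, R=bravo -> take RIGHT -> bravo
i=7: L=alpha, R=hotel=BASE -> take LEFT -> alpha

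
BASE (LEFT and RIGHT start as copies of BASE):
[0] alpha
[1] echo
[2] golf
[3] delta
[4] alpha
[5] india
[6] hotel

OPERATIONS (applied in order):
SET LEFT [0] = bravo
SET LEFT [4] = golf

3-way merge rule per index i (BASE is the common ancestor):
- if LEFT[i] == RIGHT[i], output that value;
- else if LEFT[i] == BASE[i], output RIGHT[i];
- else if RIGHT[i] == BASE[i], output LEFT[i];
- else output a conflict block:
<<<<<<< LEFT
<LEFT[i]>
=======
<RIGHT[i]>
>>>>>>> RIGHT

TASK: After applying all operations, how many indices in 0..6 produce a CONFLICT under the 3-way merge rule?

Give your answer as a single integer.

Final LEFT:  [bravo, echo, golf, delta, golf, india, hotel]
Final RIGHT: [alpha, echo, golf, delta, alpha, india, hotel]
i=0: L=bravo, R=alpha=BASE -> take LEFT -> bravo
i=1: L=echo R=echo -> agree -> echo
i=2: L=golf R=golf -> agree -> golf
i=3: L=delta R=delta -> agree -> delta
i=4: L=golf, R=alpha=BASE -> take LEFT -> golf
i=5: L=india R=india -> agree -> india
i=6: L=hotel R=hotel -> agree -> hotel
Conflict count: 0

Answer: 0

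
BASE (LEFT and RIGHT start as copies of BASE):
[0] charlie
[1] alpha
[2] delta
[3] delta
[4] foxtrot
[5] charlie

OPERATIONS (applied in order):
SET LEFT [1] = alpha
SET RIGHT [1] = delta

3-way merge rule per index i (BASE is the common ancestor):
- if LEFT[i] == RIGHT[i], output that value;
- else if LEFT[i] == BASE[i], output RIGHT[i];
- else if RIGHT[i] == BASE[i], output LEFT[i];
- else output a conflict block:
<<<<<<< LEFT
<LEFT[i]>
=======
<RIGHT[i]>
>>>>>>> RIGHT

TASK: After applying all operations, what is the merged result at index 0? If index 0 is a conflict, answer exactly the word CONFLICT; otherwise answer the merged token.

Answer: charlie

Derivation:
Final LEFT:  [charlie, alpha, delta, delta, foxtrot, charlie]
Final RIGHT: [charlie, delta, delta, delta, foxtrot, charlie]
i=0: L=charlie R=charlie -> agree -> charlie
i=1: L=alpha=BASE, R=delta -> take RIGHT -> delta
i=2: L=delta R=delta -> agree -> delta
i=3: L=delta R=delta -> agree -> delta
i=4: L=foxtrot R=foxtrot -> agree -> foxtrot
i=5: L=charlie R=charlie -> agree -> charlie
Index 0 -> charlie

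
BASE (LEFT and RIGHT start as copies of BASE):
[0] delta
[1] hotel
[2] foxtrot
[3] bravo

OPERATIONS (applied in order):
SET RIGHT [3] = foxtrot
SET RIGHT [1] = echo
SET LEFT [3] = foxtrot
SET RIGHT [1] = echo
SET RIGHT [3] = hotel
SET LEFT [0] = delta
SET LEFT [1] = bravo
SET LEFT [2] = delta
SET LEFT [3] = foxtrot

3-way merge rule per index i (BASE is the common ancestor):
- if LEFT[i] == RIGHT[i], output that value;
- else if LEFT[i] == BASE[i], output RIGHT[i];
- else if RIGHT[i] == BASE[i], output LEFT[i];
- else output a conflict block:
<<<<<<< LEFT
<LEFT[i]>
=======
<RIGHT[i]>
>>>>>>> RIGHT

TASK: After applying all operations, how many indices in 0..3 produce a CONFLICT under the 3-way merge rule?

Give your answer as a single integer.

Final LEFT:  [delta, bravo, delta, foxtrot]
Final RIGHT: [delta, echo, foxtrot, hotel]
i=0: L=delta R=delta -> agree -> delta
i=1: BASE=hotel L=bravo R=echo all differ -> CONFLICT
i=2: L=delta, R=foxtrot=BASE -> take LEFT -> delta
i=3: BASE=bravo L=foxtrot R=hotel all differ -> CONFLICT
Conflict count: 2

Answer: 2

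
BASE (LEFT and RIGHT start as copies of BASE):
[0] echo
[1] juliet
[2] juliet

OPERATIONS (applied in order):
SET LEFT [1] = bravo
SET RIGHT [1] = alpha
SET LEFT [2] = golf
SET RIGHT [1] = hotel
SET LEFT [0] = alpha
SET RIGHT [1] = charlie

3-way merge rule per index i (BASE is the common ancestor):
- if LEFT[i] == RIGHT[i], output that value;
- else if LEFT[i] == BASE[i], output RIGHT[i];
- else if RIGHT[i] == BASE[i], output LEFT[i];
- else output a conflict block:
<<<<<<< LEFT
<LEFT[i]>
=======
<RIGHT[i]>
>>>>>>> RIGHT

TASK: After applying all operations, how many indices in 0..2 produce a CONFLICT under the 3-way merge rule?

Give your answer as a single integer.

Answer: 1

Derivation:
Final LEFT:  [alpha, bravo, golf]
Final RIGHT: [echo, charlie, juliet]
i=0: L=alpha, R=echo=BASE -> take LEFT -> alpha
i=1: BASE=juliet L=bravo R=charlie all differ -> CONFLICT
i=2: L=golf, R=juliet=BASE -> take LEFT -> golf
Conflict count: 1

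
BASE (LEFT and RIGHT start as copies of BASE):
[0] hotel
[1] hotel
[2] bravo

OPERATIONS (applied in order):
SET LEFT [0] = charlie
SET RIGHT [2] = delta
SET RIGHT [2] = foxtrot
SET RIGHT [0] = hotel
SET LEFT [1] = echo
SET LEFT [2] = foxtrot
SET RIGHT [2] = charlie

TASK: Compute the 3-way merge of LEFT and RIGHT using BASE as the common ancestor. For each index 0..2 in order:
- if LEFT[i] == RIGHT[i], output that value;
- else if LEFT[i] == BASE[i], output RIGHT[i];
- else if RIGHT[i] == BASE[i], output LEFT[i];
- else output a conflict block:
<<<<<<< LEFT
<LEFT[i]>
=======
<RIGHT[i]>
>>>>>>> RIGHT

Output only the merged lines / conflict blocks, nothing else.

Answer: charlie
echo
<<<<<<< LEFT
foxtrot
=======
charlie
>>>>>>> RIGHT

Derivation:
Final LEFT:  [charlie, echo, foxtrot]
Final RIGHT: [hotel, hotel, charlie]
i=0: L=charlie, R=hotel=BASE -> take LEFT -> charlie
i=1: L=echo, R=hotel=BASE -> take LEFT -> echo
i=2: BASE=bravo L=foxtrot R=charlie all differ -> CONFLICT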